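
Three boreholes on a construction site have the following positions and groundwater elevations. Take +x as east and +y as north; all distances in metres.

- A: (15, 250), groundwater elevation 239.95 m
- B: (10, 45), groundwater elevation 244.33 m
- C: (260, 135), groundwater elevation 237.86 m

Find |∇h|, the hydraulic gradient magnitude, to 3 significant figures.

Taking A as reference: B−A = (-5, -205, +4.38); C−A = (245, -115, -2.09).
Solve a·Δx + b·Δy = Δh: det = (-5)·(-115) − 245·(-205) = 50800.
∂h/∂x = [(+4.38)·(-115) − (-2.09)·(-205)] / 50800 = -0.01835
∂h/∂y = [(-5)·(-2.09) − 245·(+4.38)] / 50800 = -0.02092
|∇h| = √(-0.01835² + -0.02092²) = 0.02783

0.0278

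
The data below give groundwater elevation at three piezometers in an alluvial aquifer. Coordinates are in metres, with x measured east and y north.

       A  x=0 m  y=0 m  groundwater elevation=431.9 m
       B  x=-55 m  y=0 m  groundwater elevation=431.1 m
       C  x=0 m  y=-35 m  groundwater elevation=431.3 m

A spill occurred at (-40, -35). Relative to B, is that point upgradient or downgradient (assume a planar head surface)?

∂h/∂x = (431.1 − 431.9) / (-55 − 0) = +0.01455
∂h/∂y = (431.3 − 431.9) / (-35 − 0) = +0.01714
Head at (-40, -35) = 431.9 + (+0.01455)·(-40) + (+0.01714)·(-35) = 430.72 m.
That is lower than the 431.1 m at B, so the point is downgradient.

downgradient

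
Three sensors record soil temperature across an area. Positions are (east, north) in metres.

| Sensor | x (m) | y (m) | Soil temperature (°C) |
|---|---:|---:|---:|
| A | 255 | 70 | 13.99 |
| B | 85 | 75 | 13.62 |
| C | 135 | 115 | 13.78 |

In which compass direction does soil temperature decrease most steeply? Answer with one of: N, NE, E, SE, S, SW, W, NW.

SW

Taking A as reference: B−A = (-170, 5, -0.37); C−A = (-120, 45, -0.21).
Solve a·Δx + b·Δy = ΔT: det = (-170)·45 − (-120)·5 = -7050.
∂T/∂x = [(-0.37)·45 − (-0.21)·5] / -7050 = +0.002213
∂T/∂y = [(-170)·(-0.21) − (-120)·(-0.37)] / -7050 = +0.001234
Steepest decrease is along −∇f = (-0.002213 E, -0.001234 N) → southwest.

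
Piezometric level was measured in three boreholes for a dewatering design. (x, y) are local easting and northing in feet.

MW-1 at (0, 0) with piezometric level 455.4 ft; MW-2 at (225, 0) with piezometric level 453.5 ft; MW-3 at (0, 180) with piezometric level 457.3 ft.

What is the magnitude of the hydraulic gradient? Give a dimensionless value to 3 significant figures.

0.0135

∂h/∂x = (453.5 − 455.4) / (225 − 0) = -0.008444
∂h/∂y = (457.3 − 455.4) / (180 − 0) = +0.01056
|∇h| = √(-0.008444² + 0.01056²) = 0.01352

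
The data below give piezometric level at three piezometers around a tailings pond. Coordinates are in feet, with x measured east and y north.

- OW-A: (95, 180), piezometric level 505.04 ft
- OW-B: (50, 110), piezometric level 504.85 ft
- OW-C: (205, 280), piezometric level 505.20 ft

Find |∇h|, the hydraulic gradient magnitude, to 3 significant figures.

Differences from OW-A: to OW-B (Δx, Δy, Δh) = (-45, -70, -0.19); to OW-C = (110, 100, +0.16).
Determinant of the coordinate differences = (-45)·100 − 110·(-70) = 3200.
∂h/∂x = [(-0.19)·100 − (+0.16)·(-70)] / 3200 = -0.002438
∂h/∂y = [(-45)·(+0.16) − 110·(-0.19)] / 3200 = +0.004281
|∇h| = √(-0.002438² + 0.004281²) = 0.004927

0.00493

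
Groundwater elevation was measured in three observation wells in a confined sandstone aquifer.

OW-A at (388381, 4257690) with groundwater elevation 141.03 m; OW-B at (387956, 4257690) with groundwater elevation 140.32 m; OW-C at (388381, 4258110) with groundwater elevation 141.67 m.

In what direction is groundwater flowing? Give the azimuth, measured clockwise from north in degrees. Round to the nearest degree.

228°

∂h/∂x = (140.32 − 141.03) / (387956 − 388381) = +0.001671
∂h/∂y = (141.67 − 141.03) / (4258110 − 4257690) = +0.001524
Flow direction (−∇h) has components (-0.001671 E, -0.001524 N).
Azimuth = atan2(E, N) = atan2(-0.001671, -0.001524) = 227.6° ≈ 228°.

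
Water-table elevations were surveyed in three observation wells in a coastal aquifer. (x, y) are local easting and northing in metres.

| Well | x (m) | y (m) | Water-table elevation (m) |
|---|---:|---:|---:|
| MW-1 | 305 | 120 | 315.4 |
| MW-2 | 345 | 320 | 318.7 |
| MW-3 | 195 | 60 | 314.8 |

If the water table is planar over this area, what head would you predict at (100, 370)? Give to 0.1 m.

320.5 m

Differences from MW-1: to MW-2 (Δx, Δy, Δh) = (40, 200, +3.3); to MW-3 = (-110, -60, -0.6).
Solve a·Δx + b·Δy = Δh: det = 40·(-60) − (-110)·200 = 19600.
∂h/∂x = [(+3.3)·(-60) − (-0.6)·200] / 19600 = -0.003980
∂h/∂y = [40·(-0.6) − (-110)·(+3.3)] / 19600 = +0.01730
h(100, 370) = 315.4 + (-0.003980)·(-205) + (+0.01730)·(250) = 315.4 +0.816 +4.324 = 320.540 m.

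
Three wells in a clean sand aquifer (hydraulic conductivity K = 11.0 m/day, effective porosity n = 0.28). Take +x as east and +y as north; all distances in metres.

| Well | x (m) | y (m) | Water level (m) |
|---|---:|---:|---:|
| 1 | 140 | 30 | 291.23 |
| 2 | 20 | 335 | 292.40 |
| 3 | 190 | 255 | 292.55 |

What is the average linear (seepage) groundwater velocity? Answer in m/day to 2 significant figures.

With h = a·x + b·y + c and 1 as origin, the differences give:
  (-120)·a + 305·b = +1.17
  50·a + 225·b = +1.32
Eliminate b (×225 and ×305, subtract): -42250·a = -139.350 → a = ∂h/∂x = +0.003298
Back-substitute: b = ∂h/∂y = +0.005134.
|∇h| = √(0.003298² + 0.005134²) = 0.006102
Seepage velocity v = K·i/n = 11.0 × 0.006102 / 0.28 = 0.2397 m/day.

0.24 m/day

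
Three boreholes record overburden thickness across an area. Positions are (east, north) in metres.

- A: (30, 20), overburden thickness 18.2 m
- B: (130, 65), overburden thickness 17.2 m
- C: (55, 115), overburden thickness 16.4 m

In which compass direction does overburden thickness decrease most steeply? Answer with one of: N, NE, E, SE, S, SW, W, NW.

N

With d = a·x + b·y + c and A as origin, the differences give:
  100·a + 45·b = -1.0
  25·a + 95·b = -1.8
Eliminate b (×95 and ×45, subtract): 8375·a = -14.00 → a = ∂d/∂x = -0.001672
Back-substitute: b = ∂d/∂y = -0.01851.
Steepest decrease is along −∇f = (+0.001672 E, +0.01851 N) → north.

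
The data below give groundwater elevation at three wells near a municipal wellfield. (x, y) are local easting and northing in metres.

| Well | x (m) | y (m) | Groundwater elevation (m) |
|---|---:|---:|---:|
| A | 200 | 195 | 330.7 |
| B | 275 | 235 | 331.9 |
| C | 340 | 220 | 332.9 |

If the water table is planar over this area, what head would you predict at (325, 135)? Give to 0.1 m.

Taking A as reference: B−A = (75, 40, +1.2); C−A = (140, 25, +2.2).
Solve a·Δx + b·Δy = Δh: det = 75·25 − 140·40 = -3725.
∂h/∂x = [(+1.2)·25 − (+2.2)·40] / -3725 = +0.01557
∂h/∂y = [75·(+2.2) − 140·(+1.2)] / -3725 = +0.0008054
h(325, 135) = 330.7 + (+0.01557)·(125) + (+0.0008054)·(-60) = 330.7 +1.946 -0.048 = 332.598 m.

332.6 m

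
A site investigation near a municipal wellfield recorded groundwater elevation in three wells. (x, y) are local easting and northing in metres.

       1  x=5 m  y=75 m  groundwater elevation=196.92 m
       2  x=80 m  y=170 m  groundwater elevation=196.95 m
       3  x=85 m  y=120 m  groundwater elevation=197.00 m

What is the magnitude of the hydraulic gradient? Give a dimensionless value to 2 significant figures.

Taking 1 as reference: 2−1 = (75, 95, +0.03); 3−1 = (80, 45, +0.08).
Determinant of the coordinate differences = 75·45 − 80·95 = -4225.
∂h/∂x = [(+0.03)·45 − (+0.08)·95] / -4225 = +0.001479
∂h/∂y = [75·(+0.08) − 80·(+0.03)] / -4225 = -0.0008521
|∇h| = √(0.001479² + -0.0008521²) = 0.001707

0.0017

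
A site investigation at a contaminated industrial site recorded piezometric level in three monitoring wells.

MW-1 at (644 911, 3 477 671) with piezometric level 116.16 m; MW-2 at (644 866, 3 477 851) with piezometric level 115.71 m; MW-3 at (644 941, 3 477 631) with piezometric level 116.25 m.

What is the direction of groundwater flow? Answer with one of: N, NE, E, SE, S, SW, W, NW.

N

With h = a·x + b·y + c and MW-1 as origin, the differences give:
  (-45)·a + 180·b = -0.45
  30·a + (-40)·b = +0.09
Eliminate b (×(-40) and ×180, subtract): -3600·a = 1.800 → a = ∂h/∂x = -0.0005000
Back-substitute: b = ∂h/∂y = -0.002625.
Flow = −∇h = (+0.0005000 east, +0.002625 north), which points north.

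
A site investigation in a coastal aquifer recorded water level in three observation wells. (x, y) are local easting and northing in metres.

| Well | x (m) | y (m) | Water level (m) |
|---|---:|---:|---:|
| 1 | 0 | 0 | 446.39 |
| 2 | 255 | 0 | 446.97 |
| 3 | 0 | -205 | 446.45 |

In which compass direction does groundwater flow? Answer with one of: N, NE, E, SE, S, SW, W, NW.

W

∂h/∂x = (446.97 − 446.39) / (255 − 0) = +0.002275
∂h/∂y = (446.45 − 446.39) / (-205 − 0) = -0.0002927
Flow = −∇h = (-0.002275 east, +0.0002927 north), which points west.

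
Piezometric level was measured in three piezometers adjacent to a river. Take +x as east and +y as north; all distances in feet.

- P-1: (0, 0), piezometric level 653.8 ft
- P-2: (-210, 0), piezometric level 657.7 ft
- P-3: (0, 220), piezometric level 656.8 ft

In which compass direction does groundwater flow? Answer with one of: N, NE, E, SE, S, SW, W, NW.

∂h/∂x = (657.7 − 653.8) / (-210 − 0) = -0.01857
∂h/∂y = (656.8 − 653.8) / (220 − 0) = +0.01364
Flow = −∇h = (+0.01857 east, -0.01364 north), which points southeast.

SE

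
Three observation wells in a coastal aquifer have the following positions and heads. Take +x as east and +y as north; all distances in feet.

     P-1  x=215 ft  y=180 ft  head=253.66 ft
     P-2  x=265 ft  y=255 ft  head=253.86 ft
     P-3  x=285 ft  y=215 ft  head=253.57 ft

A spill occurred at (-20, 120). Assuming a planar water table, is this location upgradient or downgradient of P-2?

upgradient

Differences from P-1: to P-2 (Δx, Δy, Δh) = (50, 75, +0.20); to P-3 = (70, 35, -0.09).
Solve a·Δx + b·Δy = Δh: det = 50·35 − 70·75 = -3500.
∂h/∂x = [(+0.20)·35 − (-0.09)·75] / -3500 = -0.003929
∂h/∂y = [50·(-0.09) − 70·(+0.20)] / -3500 = +0.005286
Head at (-20, 120) = 253.66 + (-0.003929)·(-235) + (+0.005286)·(-60) = 254.27 ft.
That is higher than the 253.86 ft at P-2, so the point is upgradient.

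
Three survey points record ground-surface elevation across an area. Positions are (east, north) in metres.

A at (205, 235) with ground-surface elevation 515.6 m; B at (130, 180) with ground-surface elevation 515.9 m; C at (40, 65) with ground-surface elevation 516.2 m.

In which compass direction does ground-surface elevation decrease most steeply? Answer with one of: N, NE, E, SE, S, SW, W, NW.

Differences from A: to B (Δx, Δy, Δh) = (-75, -55, +0.3); to C = (-165, -170, +0.6).
Determinant of the coordinate differences = (-75)·(-170) − (-165)·(-55) = 3675.
∂z/∂x = [(+0.3)·(-170) − (+0.6)·(-55)] / 3675 = -0.004898
∂z/∂y = [(-75)·(+0.6) − (-165)·(+0.3)] / 3675 = +0.001224
Steepest decrease is along −∇f = (+0.004898 E, -0.001224 N) → east.

E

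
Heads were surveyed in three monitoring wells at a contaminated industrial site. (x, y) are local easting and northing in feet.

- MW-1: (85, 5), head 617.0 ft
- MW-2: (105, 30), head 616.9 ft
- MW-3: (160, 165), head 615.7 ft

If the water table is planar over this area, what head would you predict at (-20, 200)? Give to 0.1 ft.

Three-point gradient (reference MW-1): Δ to MW-2 = (20, 25, -0.1), Δ to MW-3 = (75, 160, -1.3).
∂h/∂x = +0.01245, ∂h/∂y = -0.01396 (det = 1325).
h(-20, 200) = 617.0 + (+0.01245)·(-105) + (-0.01396)·(195) = 617.0 -1.308 -2.723 = 612.970 ft.

613.0 ft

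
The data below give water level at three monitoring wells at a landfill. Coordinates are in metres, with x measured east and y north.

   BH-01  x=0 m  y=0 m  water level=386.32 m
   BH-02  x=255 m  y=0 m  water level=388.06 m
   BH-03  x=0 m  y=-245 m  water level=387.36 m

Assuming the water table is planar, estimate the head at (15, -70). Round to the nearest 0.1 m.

∂h/∂x = (388.06 − 386.32) / (255 − 0) = +0.006824
∂h/∂y = (387.36 − 386.32) / (-245 − 0) = -0.004245
h(15, -70) = 386.32 + (+0.006824)·(15) + (-0.004245)·(-70) = 386.32 +0.102 +0.297 = 386.719 m.

386.7 m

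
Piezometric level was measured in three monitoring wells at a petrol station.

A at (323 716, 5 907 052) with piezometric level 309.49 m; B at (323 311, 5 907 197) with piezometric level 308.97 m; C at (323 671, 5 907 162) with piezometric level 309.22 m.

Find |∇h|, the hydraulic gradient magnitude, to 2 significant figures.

Differences from A: to B (Δx, Δy, Δh) = (-405, 145, -0.52); to C = (-45, 110, -0.27).
Solve a·Δx + b·Δy = Δh: det = (-405)·110 − (-45)·145 = -38025.
∂h/∂x = [(-0.52)·110 − (-0.27)·145] / -38025 = +0.0004747
∂h/∂y = [(-405)·(-0.27) − (-45)·(-0.52)] / -38025 = -0.002260
|∇h| = √(0.0004747² + -0.002260²) = 0.002309

0.0023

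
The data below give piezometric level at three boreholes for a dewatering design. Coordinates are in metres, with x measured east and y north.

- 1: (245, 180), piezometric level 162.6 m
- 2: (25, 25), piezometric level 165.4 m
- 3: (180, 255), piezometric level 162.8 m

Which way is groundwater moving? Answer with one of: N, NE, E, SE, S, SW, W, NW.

NE

With h = a·x + b·y + c and 1 as origin, the differences give:
  (-220)·a + (-155)·b = +2.8
  (-65)·a + 75·b = +0.2
Eliminate b (×75 and ×(-155), subtract): -26575·a = 241.00 → a = ∂h/∂x = -0.009069
Back-substitute: b = ∂h/∂y = -0.005193.
Flow = −∇h = (+0.009069 east, +0.005193 north), which points northeast.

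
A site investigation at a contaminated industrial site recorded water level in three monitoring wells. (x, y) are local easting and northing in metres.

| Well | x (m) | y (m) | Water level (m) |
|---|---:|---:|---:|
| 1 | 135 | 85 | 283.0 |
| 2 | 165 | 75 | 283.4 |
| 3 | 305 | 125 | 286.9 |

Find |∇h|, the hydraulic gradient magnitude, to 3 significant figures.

0.0254

Taking 1 as reference: 2−1 = (30, -10, +0.4); 3−1 = (170, 40, +3.9).
Solve a·Δx + b·Δy = Δh: det = 30·40 − 170·(-10) = 2900.
∂h/∂x = [(+0.4)·40 − (+3.9)·(-10)] / 2900 = +0.01897
∂h/∂y = [30·(+3.9) − 170·(+0.4)] / 2900 = +0.01690
|∇h| = √(0.01897² + 0.01690²) = 0.02541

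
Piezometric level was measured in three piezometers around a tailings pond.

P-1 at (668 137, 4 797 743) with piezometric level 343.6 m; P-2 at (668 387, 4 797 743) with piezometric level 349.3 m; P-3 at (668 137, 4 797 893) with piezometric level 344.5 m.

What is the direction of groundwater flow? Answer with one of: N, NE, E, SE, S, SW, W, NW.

∂h/∂x = (349.3 − 343.6) / (668387 − 668137) = +0.02280
∂h/∂y = (344.5 − 343.6) / (4797893 − 4797743) = +0.006000
Flow = −∇h = (-0.02280 east, -0.006000 north), which points west.

W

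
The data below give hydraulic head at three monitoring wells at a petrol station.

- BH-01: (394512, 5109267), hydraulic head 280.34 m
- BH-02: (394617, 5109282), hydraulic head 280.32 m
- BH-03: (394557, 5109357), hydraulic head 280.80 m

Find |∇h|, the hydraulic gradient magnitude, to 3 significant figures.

Taking BH-01 as reference: BH-02−BH-01 = (105, 15, -0.02); BH-03−BH-01 = (45, 90, +0.46).
Solve a·Δx + b·Δy = Δh: det = 105·90 − 45·15 = 8775.
∂h/∂x = [(-0.02)·90 − (+0.46)·15] / 8775 = -0.0009915
∂h/∂y = [105·(+0.46) − 45·(-0.02)] / 8775 = +0.005607
|∇h| = √(-0.0009915² + 0.005607²) = 0.005694

0.00569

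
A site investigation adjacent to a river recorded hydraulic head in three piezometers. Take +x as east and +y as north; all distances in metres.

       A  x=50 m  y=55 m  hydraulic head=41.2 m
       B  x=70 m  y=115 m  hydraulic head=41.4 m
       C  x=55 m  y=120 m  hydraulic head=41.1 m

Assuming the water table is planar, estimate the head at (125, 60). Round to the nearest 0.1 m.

42.6 m

Taking A as reference: B−A = (20, 60, +0.2); C−A = (5, 65, -0.1).
Determinant of the coordinate differences = 20·65 − 5·60 = 1000.
∂h/∂x = [(+0.2)·65 − (-0.1)·60] / 1000 = +0.01900
∂h/∂y = [20·(-0.1) − 5·(+0.2)] / 1000 = -0.003000
h(125, 60) = 41.2 + (+0.01900)·(75) + (-0.003000)·(5) = 41.2 +1.425 -0.015 = 42.610 m.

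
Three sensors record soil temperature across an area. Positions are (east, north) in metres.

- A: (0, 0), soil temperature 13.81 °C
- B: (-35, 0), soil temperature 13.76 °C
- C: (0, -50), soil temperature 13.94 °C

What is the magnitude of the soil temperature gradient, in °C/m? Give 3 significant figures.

0.00297 °C/m

∂T/∂x = (13.76 − 13.81) / (-35 − 0) = +0.001429
∂T/∂y = (13.94 − 13.81) / (-50 − 0) = -0.002600
|∇f| = √(0.001429² + -0.002600²) = 0.002967 °C/m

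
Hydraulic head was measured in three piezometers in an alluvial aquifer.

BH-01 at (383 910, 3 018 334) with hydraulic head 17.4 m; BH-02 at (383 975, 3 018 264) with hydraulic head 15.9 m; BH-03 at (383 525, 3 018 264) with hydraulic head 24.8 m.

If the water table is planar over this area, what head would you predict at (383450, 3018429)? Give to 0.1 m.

26.8 m

With h = a·x + b·y + c and BH-01 as origin, the differences give:
  65·a + (-70)·b = -1.5
  (-385)·a + (-70)·b = +7.4
Eliminate b (×(-70) and ×(-70), subtract): -31500·a = 623.00 → a = ∂h/∂x = -0.01978
Back-substitute: b = ∂h/∂y = +0.003063.
h(383450, 3018429) = 17.4 + (-0.01978)·(-460) + (+0.003063)·(95) = 17.4 +9.098 +0.291 = 26.789 m.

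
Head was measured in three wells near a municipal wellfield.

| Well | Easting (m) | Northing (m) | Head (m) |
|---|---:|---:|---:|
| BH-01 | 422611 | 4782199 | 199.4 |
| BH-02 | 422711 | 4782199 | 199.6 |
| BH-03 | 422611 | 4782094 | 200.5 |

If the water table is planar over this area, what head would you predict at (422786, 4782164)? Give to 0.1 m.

∂h/∂x = (199.6 − 199.4) / (422711 − 422611) = +0.002000
∂h/∂y = (200.5 − 199.4) / (4782094 − 4782199) = -0.01048
h(422786, 4782164) = 199.4 + (+0.002000)·(175) + (-0.01048)·(-35) = 199.4 +0.350 +0.367 = 200.117 m.

200.1 m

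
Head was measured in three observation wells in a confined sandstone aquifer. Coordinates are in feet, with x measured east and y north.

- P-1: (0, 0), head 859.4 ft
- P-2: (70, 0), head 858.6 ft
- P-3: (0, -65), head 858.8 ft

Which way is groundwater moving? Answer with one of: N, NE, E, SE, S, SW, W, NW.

SE

∂h/∂x = (858.6 − 859.4) / (70 − 0) = -0.01143
∂h/∂y = (858.8 − 859.4) / (-65 − 0) = +0.009231
Flow = −∇h = (+0.01143 east, -0.009231 north), which points southeast.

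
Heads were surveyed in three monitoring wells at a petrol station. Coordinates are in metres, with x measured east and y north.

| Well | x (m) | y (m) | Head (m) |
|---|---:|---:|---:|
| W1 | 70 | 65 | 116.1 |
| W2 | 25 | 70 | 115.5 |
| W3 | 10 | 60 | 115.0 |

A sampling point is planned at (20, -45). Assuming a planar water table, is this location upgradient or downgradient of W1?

downgradient

Differences from W1: to W2 (Δx, Δy, Δh) = (-45, 5, -0.6); to W3 = (-60, -5, -1.1).
Solve a·Δx + b·Δy = Δh: det = (-45)·(-5) − (-60)·5 = 525.
∂h/∂x = [(-0.6)·(-5) − (-1.1)·5] / 525 = +0.01619
∂h/∂y = [(-45)·(-1.1) − (-60)·(-0.6)] / 525 = +0.02571
Head at (20, -45) = 116.1 + (+0.01619)·(-50) + (+0.02571)·(-110) = 112.46 m.
That is lower than the 116.1 m at W1, so the point is downgradient.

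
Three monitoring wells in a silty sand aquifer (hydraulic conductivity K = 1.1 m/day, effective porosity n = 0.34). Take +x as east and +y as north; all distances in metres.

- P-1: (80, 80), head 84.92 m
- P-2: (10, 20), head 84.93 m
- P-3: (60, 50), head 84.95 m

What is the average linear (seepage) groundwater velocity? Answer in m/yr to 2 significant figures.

3.2 m/yr

Three-point gradient (reference P-1): Δ to P-2 = (-70, -60, +0.01), Δ to P-3 = (-20, -30, +0.03).
∂h/∂x = +0.001667, ∂h/∂y = -0.002111 (det = 900).
|∇h| = √(0.001667² + -0.002111²) = 0.00269
Seepage velocity v = K·i/n = 1.1 × 0.00269 / 0.34 = 0.008703 m/day = 3.179 m/yr.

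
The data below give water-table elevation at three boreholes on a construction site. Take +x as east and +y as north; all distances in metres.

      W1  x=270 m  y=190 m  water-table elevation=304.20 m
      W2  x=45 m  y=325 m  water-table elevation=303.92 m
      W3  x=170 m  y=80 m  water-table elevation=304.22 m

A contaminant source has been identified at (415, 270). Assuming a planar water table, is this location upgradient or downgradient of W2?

upgradient

Differences from W1: to W2 (Δx, Δy, Δh) = (-225, 135, -0.28); to W3 = (-100, -110, +0.02).
Determinant of the coordinate differences = (-225)·(-110) − (-100)·135 = 38250.
∂h/∂x = [(-0.28)·(-110) − (+0.02)·135] / 38250 = +0.0007346
∂h/∂y = [(-225)·(+0.02) − (-100)·(-0.28)] / 38250 = -0.0008497
Head at (415, 270) = 304.20 + (+0.0007346)·(145) + (-0.0008497)·(80) = 304.24 m.
That is higher than the 303.92 m at W2, so the point is upgradient.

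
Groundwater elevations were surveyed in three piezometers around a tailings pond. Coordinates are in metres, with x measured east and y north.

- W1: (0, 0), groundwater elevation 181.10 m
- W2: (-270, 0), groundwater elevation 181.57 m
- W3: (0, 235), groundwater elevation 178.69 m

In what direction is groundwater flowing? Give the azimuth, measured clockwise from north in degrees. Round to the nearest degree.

010°

∂h/∂x = (181.57 − 181.10) / (-270 − 0) = -0.001741
∂h/∂y = (178.69 − 181.10) / (235 − 0) = -0.01026
Flow direction (−∇h) has components (+0.001741 E, +0.01026 N).
Azimuth = atan2(E, N) = atan2(+0.001741, +0.01026) = 9.6° ≈ 010°.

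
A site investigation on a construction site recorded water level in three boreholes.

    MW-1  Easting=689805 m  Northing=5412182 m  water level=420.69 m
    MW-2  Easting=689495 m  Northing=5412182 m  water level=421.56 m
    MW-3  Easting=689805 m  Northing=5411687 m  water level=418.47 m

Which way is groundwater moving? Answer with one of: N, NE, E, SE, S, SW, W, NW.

SE

∂h/∂x = (421.56 − 420.69) / (689495 − 689805) = -0.002806
∂h/∂y = (418.47 − 420.69) / (5411687 − 5412182) = +0.004485
Flow = −∇h = (+0.002806 east, -0.004485 north), which points southeast.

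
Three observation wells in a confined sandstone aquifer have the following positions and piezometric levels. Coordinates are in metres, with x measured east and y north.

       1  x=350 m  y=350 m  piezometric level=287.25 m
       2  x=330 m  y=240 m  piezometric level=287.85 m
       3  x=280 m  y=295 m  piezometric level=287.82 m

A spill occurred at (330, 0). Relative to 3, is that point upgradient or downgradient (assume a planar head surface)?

upgradient

Taking 1 as reference: 2−1 = (-20, -110, +0.60); 3−1 = (-70, -55, +0.57).
Determinant of the coordinate differences = (-20)·(-55) − (-70)·(-110) = -6600.
∂h/∂x = [(+0.60)·(-55) − (+0.57)·(-110)] / -6600 = -0.004500
∂h/∂y = [(-20)·(+0.57) − (-70)·(+0.60)] / -6600 = -0.004636
Head at (330, 0) = 287.25 + (-0.004500)·(-20) + (-0.004636)·(-350) = 288.96 m.
That is higher than the 287.82 m at 3, so the point is upgradient.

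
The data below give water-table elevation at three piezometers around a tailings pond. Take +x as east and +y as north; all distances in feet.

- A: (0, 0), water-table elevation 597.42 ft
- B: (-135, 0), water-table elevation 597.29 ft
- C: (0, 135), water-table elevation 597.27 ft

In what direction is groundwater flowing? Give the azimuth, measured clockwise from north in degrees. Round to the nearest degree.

∂h/∂x = (597.29 − 597.42) / (-135 − 0) = +0.0009630
∂h/∂y = (597.27 − 597.42) / (135 − 0) = -0.001111
Flow direction (−∇h) has components (-0.0009630 E, +0.001111 N).
Azimuth = atan2(E, N) = atan2(-0.0009630, +0.001111) = 319.1° ≈ 319°.

319°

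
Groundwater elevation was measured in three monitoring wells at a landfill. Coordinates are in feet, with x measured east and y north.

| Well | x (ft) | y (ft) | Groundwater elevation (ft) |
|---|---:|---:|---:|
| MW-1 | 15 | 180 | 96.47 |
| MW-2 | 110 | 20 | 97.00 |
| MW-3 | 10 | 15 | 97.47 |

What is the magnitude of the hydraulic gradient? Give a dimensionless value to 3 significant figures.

Three-point gradient (reference MW-1): Δ to MW-2 = (95, -160, +0.53), Δ to MW-3 = (-5, -165, +1.00).
∂h/∂x = -0.004404, ∂h/∂y = -0.005927 (det = -16475).
|∇h| = √(-0.004404² + -0.005927²) = 0.007384

0.00738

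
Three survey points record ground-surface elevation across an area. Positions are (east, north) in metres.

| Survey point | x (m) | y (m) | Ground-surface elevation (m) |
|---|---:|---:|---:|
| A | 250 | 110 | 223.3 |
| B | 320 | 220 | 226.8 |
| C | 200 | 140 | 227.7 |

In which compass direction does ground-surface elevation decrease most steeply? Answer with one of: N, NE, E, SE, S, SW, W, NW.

Three-point gradient (reference A): Δ to B = (70, 110, +3.5), Δ to C = (-50, 30, +4.4).
∂z/∂x = -0.04987, ∂z/∂y = +0.06355 (det = 7600).
Steepest decrease is along −∇f = (+0.04987 E, -0.06355 N) → southeast.

SE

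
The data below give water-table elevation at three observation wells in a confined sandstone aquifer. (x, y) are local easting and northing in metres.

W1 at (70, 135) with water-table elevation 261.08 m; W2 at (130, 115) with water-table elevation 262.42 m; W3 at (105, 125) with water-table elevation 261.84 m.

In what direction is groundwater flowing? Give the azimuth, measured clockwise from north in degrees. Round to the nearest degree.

306°

Differences from W1: to W2 (Δx, Δy, Δh) = (60, -20, +1.34); to W3 = (35, -10, +0.76).
Solve a·Δx + b·Δy = Δh: det = 60·(-10) − 35·(-20) = 100.
∂h/∂x = [(+1.34)·(-10) − (+0.76)·(-20)] / 100 = +0.01800
∂h/∂y = [60·(+0.76) − 35·(+1.34)] / 100 = -0.01300
Flow direction (−∇h) has components (-0.01800 E, +0.01300 N).
Azimuth = atan2(E, N) = atan2(-0.01800, +0.01300) = 305.8° ≈ 306°.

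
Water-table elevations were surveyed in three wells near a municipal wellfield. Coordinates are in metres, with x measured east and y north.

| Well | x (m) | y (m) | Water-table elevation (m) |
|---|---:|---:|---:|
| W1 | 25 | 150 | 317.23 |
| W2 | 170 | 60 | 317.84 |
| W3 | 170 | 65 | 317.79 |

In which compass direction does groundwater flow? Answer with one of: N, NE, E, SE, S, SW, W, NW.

N

With h = a·x + b·y + c and W1 as origin, the differences give:
  145·a + (-90)·b = +0.61
  145·a + (-85)·b = +0.56
Eliminate b (×(-85) and ×(-90), subtract): 725·a = -1.450 → a = ∂h/∂x = -0.002000
Back-substitute: b = ∂h/∂y = -0.010000.
Flow = −∇h = (+0.002000 east, +0.010000 north), which points north.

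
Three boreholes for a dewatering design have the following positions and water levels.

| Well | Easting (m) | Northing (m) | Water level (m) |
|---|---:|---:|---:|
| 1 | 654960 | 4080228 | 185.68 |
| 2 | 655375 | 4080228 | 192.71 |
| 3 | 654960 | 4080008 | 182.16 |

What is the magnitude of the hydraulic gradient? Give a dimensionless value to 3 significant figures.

∂h/∂x = (192.71 − 185.68) / (655375 − 654960) = +0.01694
∂h/∂y = (182.16 − 185.68) / (4080008 − 4080228) = +0.01600
|∇h| = √(0.01694² + 0.01600²) = 0.0233

0.0233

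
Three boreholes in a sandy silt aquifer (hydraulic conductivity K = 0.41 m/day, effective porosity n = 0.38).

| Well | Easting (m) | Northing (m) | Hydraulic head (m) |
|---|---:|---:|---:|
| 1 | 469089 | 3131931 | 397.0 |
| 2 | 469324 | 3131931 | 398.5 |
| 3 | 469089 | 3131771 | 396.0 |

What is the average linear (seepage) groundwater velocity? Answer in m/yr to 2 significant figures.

3.5 m/yr

∂h/∂x = (398.5 − 397.0) / (469324 − 469089) = +0.006383
∂h/∂y = (396.0 − 397.0) / (3131771 − 3131931) = +0.006250
|∇h| = √(0.006383² + 0.006250²) = 0.008933
Seepage velocity v = K·i/n = 0.41 × 0.008933 / 0.38 = 0.009638 m/day = 3.52 m/yr.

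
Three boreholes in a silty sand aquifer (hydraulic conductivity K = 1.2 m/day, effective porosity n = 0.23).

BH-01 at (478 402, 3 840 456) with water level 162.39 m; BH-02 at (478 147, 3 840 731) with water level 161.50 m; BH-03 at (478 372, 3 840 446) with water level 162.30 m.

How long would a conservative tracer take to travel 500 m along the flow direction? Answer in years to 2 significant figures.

84 years

Three-point gradient (reference BH-01): Δ to BH-02 = (-255, 275, -0.89), Δ to BH-03 = (-30, -10, -0.09).
∂h/∂x = +0.003116, ∂h/∂y = -0.0003472 (det = 10800).
|∇h| = √(0.003116² + -0.0003472²) = 0.003135
Seepage velocity v = K·i/n = 1.2 × 0.003135 / 0.23 = 0.01636 m/day.
t = 500 / 0.01636 = 3.056e+04 days = 83.7 years.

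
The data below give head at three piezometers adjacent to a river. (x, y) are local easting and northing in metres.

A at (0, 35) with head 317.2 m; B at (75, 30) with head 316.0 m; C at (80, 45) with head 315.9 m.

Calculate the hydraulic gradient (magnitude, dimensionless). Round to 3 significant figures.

Differences from A: to B (Δx, Δy, Δh) = (75, -5, -1.2); to C = (80, 10, -1.3).
Determinant of the coordinate differences = 75·10 − 80·(-5) = 1150.
∂h/∂x = [(-1.2)·10 − (-1.3)·(-5)] / 1150 = -0.01609
∂h/∂y = [75·(-1.3) − 80·(-1.2)] / 1150 = -0.001304
|∇h| = √(-0.01609² + -0.001304²) = 0.01614

0.0161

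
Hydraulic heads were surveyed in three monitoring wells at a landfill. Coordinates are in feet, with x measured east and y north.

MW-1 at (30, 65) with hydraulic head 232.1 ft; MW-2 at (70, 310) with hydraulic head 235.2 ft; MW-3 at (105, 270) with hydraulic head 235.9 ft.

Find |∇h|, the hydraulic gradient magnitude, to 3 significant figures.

0.0301

Three-point gradient (reference MW-1): Δ to MW-2 = (40, 245, +3.1), Δ to MW-3 = (75, 205, +3.8).
∂h/∂x = +0.02904, ∂h/∂y = +0.007912 (det = -10175).
|∇h| = √(0.02904² + 0.007912²) = 0.0301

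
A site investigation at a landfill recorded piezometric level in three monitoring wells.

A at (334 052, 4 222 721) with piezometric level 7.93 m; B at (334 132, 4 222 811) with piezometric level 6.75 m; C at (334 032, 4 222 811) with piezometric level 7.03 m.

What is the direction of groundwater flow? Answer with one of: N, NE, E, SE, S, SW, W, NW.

Three-point gradient (reference A): Δ to B = (80, 90, -1.18), Δ to C = (-20, 90, -0.90).
∂h/∂x = -0.002800, ∂h/∂y = -0.01062 (det = 9000).
Flow = −∇h = (+0.002800 east, +0.01062 north), which points north.

N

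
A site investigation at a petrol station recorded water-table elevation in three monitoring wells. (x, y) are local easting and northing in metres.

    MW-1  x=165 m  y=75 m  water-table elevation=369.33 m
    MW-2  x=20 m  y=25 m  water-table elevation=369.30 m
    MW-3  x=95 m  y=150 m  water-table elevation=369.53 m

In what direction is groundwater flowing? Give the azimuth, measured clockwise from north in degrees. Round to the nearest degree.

166°

Differences from MW-1: to MW-2 (Δx, Δy, Δh) = (-145, -50, -0.03); to MW-3 = (-70, 75, +0.20).
Determinant of the coordinate differences = (-145)·75 − (-70)·(-50) = -14375.
∂h/∂x = [(-0.03)·75 − (+0.20)·(-50)] / -14375 = -0.0005391
∂h/∂y = [(-145)·(+0.20) − (-70)·(-0.03)] / -14375 = +0.002163
Flow direction (−∇h) has components (+0.0005391 E, -0.002163 N).
Azimuth = atan2(E, N) = atan2(+0.0005391, -0.002163) = 166.0° ≈ 166°.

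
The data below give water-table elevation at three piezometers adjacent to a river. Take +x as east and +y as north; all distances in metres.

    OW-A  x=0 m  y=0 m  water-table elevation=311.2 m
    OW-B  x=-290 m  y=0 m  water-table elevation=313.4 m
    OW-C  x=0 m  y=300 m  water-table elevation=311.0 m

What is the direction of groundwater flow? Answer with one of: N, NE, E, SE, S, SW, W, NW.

∂h/∂x = (313.4 − 311.2) / (-290 − 0) = -0.007586
∂h/∂y = (311.0 − 311.2) / (300 − 0) = -0.0006667
Flow = −∇h = (+0.007586 east, +0.0006667 north), which points east.

E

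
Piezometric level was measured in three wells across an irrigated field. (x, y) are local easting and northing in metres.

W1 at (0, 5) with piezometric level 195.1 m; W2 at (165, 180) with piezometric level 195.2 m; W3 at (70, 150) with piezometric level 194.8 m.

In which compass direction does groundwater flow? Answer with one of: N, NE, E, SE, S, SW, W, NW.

NW

Differences from W1: to W2 (Δx, Δy, Δh) = (165, 175, +0.1); to W3 = (70, 145, -0.3).
Determinant of the coordinate differences = 165·145 − 70·175 = 11675.
∂h/∂x = [(+0.1)·145 − (-0.3)·175] / 11675 = +0.005739
∂h/∂y = [165·(-0.3) − 70·(+0.1)] / 11675 = -0.004839
Flow = −∇h = (-0.005739 east, +0.004839 north), which points northwest.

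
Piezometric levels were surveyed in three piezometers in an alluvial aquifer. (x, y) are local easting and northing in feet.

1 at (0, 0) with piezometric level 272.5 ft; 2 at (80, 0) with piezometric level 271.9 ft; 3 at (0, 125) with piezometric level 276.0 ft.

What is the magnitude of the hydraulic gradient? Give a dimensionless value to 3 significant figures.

∂h/∂x = (271.9 − 272.5) / (80 − 0) = -0.007500
∂h/∂y = (276.0 − 272.5) / (125 − 0) = +0.02800
|∇h| = √(-0.007500² + 0.02800²) = 0.02899

0.0290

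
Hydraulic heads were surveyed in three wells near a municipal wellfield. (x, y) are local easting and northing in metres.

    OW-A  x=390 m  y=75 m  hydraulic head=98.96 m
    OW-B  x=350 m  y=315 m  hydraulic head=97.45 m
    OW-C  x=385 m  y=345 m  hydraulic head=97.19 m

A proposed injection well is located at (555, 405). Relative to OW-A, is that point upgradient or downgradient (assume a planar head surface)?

downgradient

Differences from OW-A: to OW-B (Δx, Δy, Δh) = (-40, 240, -1.51); to OW-C = (-5, 270, -1.77).
Solve a·Δx + b·Δy = Δh: det = (-40)·270 − (-5)·240 = -9600.
∂h/∂x = [(-1.51)·270 − (-1.77)·240] / -9600 = -0.001781
∂h/∂y = [(-40)·(-1.77) − (-5)·(-1.51)] / -9600 = -0.006589
Head at (555, 405) = 98.96 + (-0.001781)·(165) + (-0.006589)·(330) = 96.49 m.
That is lower than the 98.96 m at OW-A, so the point is downgradient.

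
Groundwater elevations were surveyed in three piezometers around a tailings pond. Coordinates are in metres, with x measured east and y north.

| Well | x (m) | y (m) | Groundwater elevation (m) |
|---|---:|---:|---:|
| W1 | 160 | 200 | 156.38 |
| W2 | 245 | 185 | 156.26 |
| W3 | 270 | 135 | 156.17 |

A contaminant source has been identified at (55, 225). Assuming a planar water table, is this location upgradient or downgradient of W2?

upgradient

Taking W1 as reference: W2−W1 = (85, -15, -0.12); W3−W1 = (110, -65, -0.21).
Determinant of the coordinate differences = 85·(-65) − 110·(-15) = -3875.
∂h/∂x = [(-0.12)·(-65) − (-0.21)·(-15)] / -3875 = -0.001200
∂h/∂y = [85·(-0.21) − 110·(-0.12)] / -3875 = +0.001200
Head at (55, 225) = 156.38 + (-0.001200)·(-105) + (+0.001200)·(25) = 156.54 m.
That is higher than the 156.26 m at W2, so the point is upgradient.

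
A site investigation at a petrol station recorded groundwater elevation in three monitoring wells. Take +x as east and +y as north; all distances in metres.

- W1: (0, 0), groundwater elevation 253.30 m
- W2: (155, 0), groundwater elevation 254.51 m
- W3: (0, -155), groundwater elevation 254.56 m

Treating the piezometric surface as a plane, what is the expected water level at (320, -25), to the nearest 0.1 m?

256.0 m

∂h/∂x = (254.51 − 253.30) / (155 − 0) = +0.007806
∂h/∂y = (254.56 − 253.30) / (-155 − 0) = -0.008129
h(320, -25) = 253.30 + (+0.007806)·(320) + (-0.008129)·(-25) = 253.30 +2.498 +0.203 = 256.001 m.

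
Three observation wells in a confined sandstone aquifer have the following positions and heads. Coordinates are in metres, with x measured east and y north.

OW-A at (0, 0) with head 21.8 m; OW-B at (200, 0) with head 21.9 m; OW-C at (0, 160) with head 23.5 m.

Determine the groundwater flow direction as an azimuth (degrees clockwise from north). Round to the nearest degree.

183°

∂h/∂x = (21.9 − 21.8) / (200 − 0) = +0.0005000
∂h/∂y = (23.5 − 21.8) / (160 − 0) = +0.01062
Flow direction (−∇h) has components (-0.0005000 E, -0.01062 N).
Azimuth = atan2(E, N) = atan2(-0.0005000, -0.01062) = 182.7° ≈ 183°.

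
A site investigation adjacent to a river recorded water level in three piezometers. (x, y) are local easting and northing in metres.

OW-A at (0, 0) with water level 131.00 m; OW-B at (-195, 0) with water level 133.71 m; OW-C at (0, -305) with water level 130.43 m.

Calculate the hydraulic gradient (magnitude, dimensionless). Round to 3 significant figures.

∂h/∂x = (133.71 − 131.00) / (-195 − 0) = -0.01390
∂h/∂y = (130.43 − 131.00) / (-305 − 0) = +0.001869
|∇h| = √(-0.01390² + 0.001869²) = 0.01403

0.0140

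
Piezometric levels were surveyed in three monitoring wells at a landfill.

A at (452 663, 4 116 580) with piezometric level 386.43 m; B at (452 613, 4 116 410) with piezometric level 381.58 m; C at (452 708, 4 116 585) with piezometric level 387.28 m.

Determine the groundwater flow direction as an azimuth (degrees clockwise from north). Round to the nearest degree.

214°

Taking A as reference: B−A = (-50, -170, -4.85); C−A = (45, 5, +0.85).
Determinant of the coordinate differences = (-50)·5 − 45·(-170) = 7400.
∂h/∂x = [(-4.85)·5 − (+0.85)·(-170)] / 7400 = +0.01625
∂h/∂y = [(-50)·(+0.85) − 45·(-4.85)] / 7400 = +0.02375
Flow direction (−∇h) has components (-0.01625 E, -0.02375 N).
Azimuth = atan2(E, N) = atan2(-0.01625, -0.02375) = 214.4° ≈ 214°.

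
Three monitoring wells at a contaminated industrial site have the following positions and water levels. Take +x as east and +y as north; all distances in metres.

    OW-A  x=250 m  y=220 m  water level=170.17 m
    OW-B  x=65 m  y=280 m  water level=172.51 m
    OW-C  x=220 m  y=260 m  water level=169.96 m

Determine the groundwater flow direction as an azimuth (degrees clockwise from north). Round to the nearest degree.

Three-point gradient (reference OW-A): Δ to OW-B = (-185, 60, +2.34), Δ to OW-C = (-30, 40, -0.21).
∂h/∂x = -0.01896, ∂h/∂y = -0.01947 (det = -5600).
Flow direction (−∇h) has components (+0.01896 E, +0.01947 N).
Azimuth = atan2(E, N) = atan2(+0.01896, +0.01947) = 44.2° ≈ 044°.

044°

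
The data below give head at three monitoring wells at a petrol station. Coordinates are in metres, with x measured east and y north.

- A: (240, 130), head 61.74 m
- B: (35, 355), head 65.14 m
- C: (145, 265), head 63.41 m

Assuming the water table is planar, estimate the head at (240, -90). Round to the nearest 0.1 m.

61.1 m

Three-point gradient (reference A): Δ to B = (-205, 225, +3.40), Δ to C = (-95, 135, +1.67).
∂h/∂x = -0.01321, ∂h/∂y = +0.003071 (det = -6300).
h(240, -90) = 61.74 + (-0.01321)·(0) + (+0.003071)·(-220) = 61.74 -0.000 -0.676 = 61.064 m.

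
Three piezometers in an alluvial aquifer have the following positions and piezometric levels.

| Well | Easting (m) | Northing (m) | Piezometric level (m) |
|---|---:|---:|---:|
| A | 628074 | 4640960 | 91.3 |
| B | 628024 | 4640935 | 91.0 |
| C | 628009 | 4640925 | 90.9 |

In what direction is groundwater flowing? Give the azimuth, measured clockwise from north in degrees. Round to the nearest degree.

Differences from A: to B (Δx, Δy, Δh) = (-50, -25, -0.3); to C = (-65, -35, -0.4).
Determinant of the coordinate differences = (-50)·(-35) − (-65)·(-25) = 125.
∂h/∂x = [(-0.3)·(-35) − (-0.4)·(-25)] / 125 = +0.004000
∂h/∂y = [(-50)·(-0.4) − (-65)·(-0.3)] / 125 = +0.004000
Flow direction (−∇h) has components (-0.004000 E, -0.004000 N).
Azimuth = atan2(E, N) = atan2(-0.004000, -0.004000) = 225.0° ≈ 225°.

225°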